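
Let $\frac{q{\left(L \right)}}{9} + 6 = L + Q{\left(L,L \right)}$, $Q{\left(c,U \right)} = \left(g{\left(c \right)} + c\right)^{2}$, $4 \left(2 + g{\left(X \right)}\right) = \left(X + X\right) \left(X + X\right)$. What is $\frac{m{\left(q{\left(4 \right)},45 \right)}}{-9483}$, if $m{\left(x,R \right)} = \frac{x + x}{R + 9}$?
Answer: $- \frac{322}{28449} \approx -0.011319$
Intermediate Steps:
$g{\left(X \right)} = -2 + X^{2}$ ($g{\left(X \right)} = -2 + \frac{\left(X + X\right) \left(X + X\right)}{4} = -2 + \frac{2 X 2 X}{4} = -2 + \frac{4 X^{2}}{4} = -2 + X^{2}$)
$Q{\left(c,U \right)} = \left(-2 + c + c^{2}\right)^{2}$ ($Q{\left(c,U \right)} = \left(\left(-2 + c^{2}\right) + c\right)^{2} = \left(-2 + c + c^{2}\right)^{2}$)
$q{\left(L \right)} = -54 + 9 L + 9 \left(-2 + L + L^{2}\right)^{2}$ ($q{\left(L \right)} = -54 + 9 \left(L + \left(-2 + L + L^{2}\right)^{2}\right) = -54 + \left(9 L + 9 \left(-2 + L + L^{2}\right)^{2}\right) = -54 + 9 L + 9 \left(-2 + L + L^{2}\right)^{2}$)
$m{\left(x,R \right)} = \frac{2 x}{9 + R}$
$\frac{m{\left(q{\left(4 \right)},45 \right)}}{-9483} = \frac{2 \left(-54 + 9 \cdot 4 + 9 \left(-2 + 4 + 4^{2}\right)^{2}\right) \frac{1}{9 + 45}}{-9483} = \frac{2 \left(-54 + 36 + 9 \left(-2 + 4 + 16\right)^{2}\right)}{54} \left(- \frac{1}{9483}\right) = 2 \left(-54 + 36 + 9 \cdot 18^{2}\right) \frac{1}{54} \left(- \frac{1}{9483}\right) = 2 \left(-54 + 36 + 9 \cdot 324\right) \frac{1}{54} \left(- \frac{1}{9483}\right) = 2 \left(-54 + 36 + 2916\right) \frac{1}{54} \left(- \frac{1}{9483}\right) = 2 \cdot 2898 \cdot \frac{1}{54} \left(- \frac{1}{9483}\right) = \frac{322}{3} \left(- \frac{1}{9483}\right) = - \frac{322}{28449}$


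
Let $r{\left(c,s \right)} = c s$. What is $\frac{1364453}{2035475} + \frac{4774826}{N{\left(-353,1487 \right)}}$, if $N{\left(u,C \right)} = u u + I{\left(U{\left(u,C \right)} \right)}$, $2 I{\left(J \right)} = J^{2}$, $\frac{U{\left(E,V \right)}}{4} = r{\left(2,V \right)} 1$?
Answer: $\frac{106434219694051}{144278573553075} \approx 0.7377$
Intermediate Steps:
$U{\left(E,V \right)} = 8 V$ ($U{\left(E,V \right)} = 4 \cdot 2 V 1 = 4 \cdot 2 V = 8 V$)
$I{\left(J \right)} = \frac{J^{2}}{2}$
$N{\left(u,C \right)} = u^{2} + 32 C^{2}$ ($N{\left(u,C \right)} = u u + \frac{\left(8 C\right)^{2}}{2} = u^{2} + \frac{64 C^{2}}{2} = u^{2} + 32 C^{2}$)
$\frac{1364453}{2035475} + \frac{4774826}{N{\left(-353,1487 \right)}} = \frac{1364453}{2035475} + \frac{4774826}{\left(-353\right)^{2} + 32 \cdot 1487^{2}} = 1364453 \cdot \frac{1}{2035475} + \frac{4774826}{124609 + 32 \cdot 2211169} = \frac{1364453}{2035475} + \frac{4774826}{124609 + 70757408} = \frac{1364453}{2035475} + \frac{4774826}{70882017} = \frac{106434219694051}{144278573553075}$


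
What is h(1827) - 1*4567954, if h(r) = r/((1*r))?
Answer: -4567953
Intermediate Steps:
h(r) = 1 (h(r) = r/r = 1)
h(1827) - 1*4567954 = 1 - 1*4567954 = 1 - 4567954 = -4567953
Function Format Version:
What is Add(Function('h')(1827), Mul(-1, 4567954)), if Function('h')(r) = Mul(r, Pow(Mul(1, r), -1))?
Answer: -4567953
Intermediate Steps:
Function('h')(r) = 1 (Function('h')(r) = Mul(r, Pow(r, -1)) = 1)
Add(Function('h')(1827), Mul(-1, 4567954)) = Add(1, Mul(-1, 4567954)) = Add(1, -4567954) = -4567953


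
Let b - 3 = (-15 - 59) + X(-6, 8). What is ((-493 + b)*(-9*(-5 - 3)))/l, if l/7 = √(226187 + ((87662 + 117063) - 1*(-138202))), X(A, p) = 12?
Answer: -19872*√569114/1991899 ≈ -7.5262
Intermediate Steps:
b = -59 (b = 3 + ((-15 - 59) + 12) = 3 + (-74 + 12) = 3 - 62 = -59)
l = 7*√569114 (l = 7*√(226187 + ((87662 + 117063) - 1*(-138202))) = 7*√(226187 + (204725 + 138202)) = 7*√(226187 + 342927) = 7*√569114 ≈ 5280.8)
((-493 + b)*(-9*(-5 - 3)))/l = ((-493 - 59)*(-9*(-5 - 3)))/((7*√569114)) = (-(-4968)*(-8))*(√569114/3983798) = (-552*72)*(√569114/3983798) = -19872*√569114/1991899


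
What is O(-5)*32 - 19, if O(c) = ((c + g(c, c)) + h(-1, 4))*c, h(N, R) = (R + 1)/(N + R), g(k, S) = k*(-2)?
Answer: -3257/3 ≈ -1085.7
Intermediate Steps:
g(k, S) = -2*k
h(N, R) = (1 + R)/(N + R)
O(c) = c*(5/3 - c) (O(c) = ((c - 2*c) + (1 + 4)/(-1 + 4))*c = (-c + 5/3)*c = (5/3 - c)*c = c*(5/3 - c))
O(-5)*32 - 19 = ((1/3)*(-5)*(5 - 3*(-5)))*32 - 19 = ((1/3)*(-5)*(5 + 15))*32 - 19 = ((1/3)*(-5)*20)*32 - 19 = -100/3*32 - 19 = -3200/3 - 19 = -3257/3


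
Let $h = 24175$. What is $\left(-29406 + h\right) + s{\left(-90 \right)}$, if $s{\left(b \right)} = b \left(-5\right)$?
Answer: $-4781$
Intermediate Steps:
$s{\left(b \right)} = - 5 b$
$\left(-29406 + h\right) + s{\left(-90 \right)} = \left(-29406 + 24175\right) - -450 = -5231 + 450 = -4781$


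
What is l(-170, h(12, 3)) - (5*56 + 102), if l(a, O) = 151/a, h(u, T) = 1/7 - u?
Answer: -65091/170 ≈ -382.89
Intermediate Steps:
h(u, T) = ⅐ - u
l(-170, h(12, 3)) - (5*56 + 102) = 151/(-170) - (5*56 + 102) = 151*(-1/170) - (280 + 102) = -151/170 - 1*382 = -151/170 - 382 = -65091/170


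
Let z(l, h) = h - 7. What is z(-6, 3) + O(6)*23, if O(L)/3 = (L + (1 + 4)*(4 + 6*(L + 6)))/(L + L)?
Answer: 4431/2 ≈ 2215.5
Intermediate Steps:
O(L) = 3*(200 + 31*L)/(2*L) (O(L) = 3*((L + (1 + 4)*(4 + 6*(L + 6)))/(L + L)) = 3*((L + 5*(4 + 6*(6 + L)))/((2*L))) = 3*((L + 5*(4 + (36 + 6*L)))*(1/(2*L))) = 3*((L + 5*(40 + 6*L))*(1/(2*L))) = 3*((L + (200 + 30*L))*(1/(2*L))) = 3*((200 + 31*L)*(1/(2*L))) = 3*((200 + 31*L)/(2*L)) = 3*(200 + 31*L)/(2*L))
z(l, h) = -7 + h
z(-6, 3) + O(6)*23 = (-7 + 3) + (93/2 + 300/6)*23 = -4 + (93/2 + 300*(⅙))*23 = -4 + (93/2 + 50)*23 = -4 + (193/2)*23 = -4 + 4439/2 = 4431/2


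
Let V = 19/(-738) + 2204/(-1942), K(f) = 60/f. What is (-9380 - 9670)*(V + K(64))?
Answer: 4061825125/955464 ≈ 4251.2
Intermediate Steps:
V = -831725/716598 (V = 19*(-1/738) + 2204*(-1/1942) = -19/738 - 1102/971 = -831725/716598 ≈ -1.1607)
(-9380 - 9670)*(V + K(64)) = (-9380 - 9670)*(-831725/716598 + 60/64) = -19050*(-831725/716598 + 60*(1/64)) = -19050*(-831725/716598 + 15/16) = -19050*(-1279315/5732784) = 4061825125/955464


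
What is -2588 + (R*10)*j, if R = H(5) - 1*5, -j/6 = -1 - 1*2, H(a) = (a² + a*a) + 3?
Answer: 6052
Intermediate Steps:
H(a) = 3 + 2*a² (H(a) = (a² + a²) + 3 = 2*a² + 3 = 3 + 2*a²)
j = 18 (j = -6*(-1 - 1*2) = -6*(-1 - 2) = -6*(-3) = 18)
R = 48 (R = (3 + 2*5²) - 1*5 = (3 + 2*25) - 5 = (3 + 50) - 5 = 53 - 5 = 48)
-2588 + (R*10)*j = -2588 + (48*10)*18 = -2588 + 480*18 = -2588 + 8640 = 6052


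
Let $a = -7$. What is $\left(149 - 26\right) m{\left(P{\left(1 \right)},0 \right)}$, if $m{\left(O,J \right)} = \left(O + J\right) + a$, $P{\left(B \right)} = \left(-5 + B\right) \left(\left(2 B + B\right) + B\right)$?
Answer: $-2829$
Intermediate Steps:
$P{\left(B \right)} = 4 B \left(-5 + B\right)$ ($P{\left(B \right)} = \left(-5 + B\right) \left(3 B + B\right) = \left(-5 + B\right) 4 B = 4 B \left(-5 + B\right)$)
$m{\left(O,J \right)} = -7 + J + O$ ($m{\left(O,J \right)} = \left(O + J\right) - 7 = \left(J + O\right) - 7 = -7 + J + O$)
$\left(149 - 26\right) m{\left(P{\left(1 \right)},0 \right)} = \left(149 - 26\right) \left(-7 + 0 + 4 \cdot 1 \left(-5 + 1\right)\right) = 123 \left(-7 + 0 + 4 \cdot 1 \left(-4\right)\right) = 123 \left(-7 + 0 - 16\right) = 123 \left(-23\right) = -2829$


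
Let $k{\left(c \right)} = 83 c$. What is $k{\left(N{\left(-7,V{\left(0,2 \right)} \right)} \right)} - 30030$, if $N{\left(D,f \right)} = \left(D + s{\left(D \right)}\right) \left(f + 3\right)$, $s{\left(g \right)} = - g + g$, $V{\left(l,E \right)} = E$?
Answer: $-32935$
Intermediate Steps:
$s{\left(g \right)} = 0$
$N{\left(D,f \right)} = D \left(3 + f\right)$ ($N{\left(D,f \right)} = \left(D + 0\right) \left(f + 3\right) = D \left(3 + f\right)$)
$k{\left(N{\left(-7,V{\left(0,2 \right)} \right)} \right)} - 30030 = 83 \left(- 7 \left(3 + 2\right)\right) - 30030 = 83 \left(\left(-7\right) 5\right) - 30030 = 83 \left(-35\right) - 30030 = -2905 - 30030 = -32935$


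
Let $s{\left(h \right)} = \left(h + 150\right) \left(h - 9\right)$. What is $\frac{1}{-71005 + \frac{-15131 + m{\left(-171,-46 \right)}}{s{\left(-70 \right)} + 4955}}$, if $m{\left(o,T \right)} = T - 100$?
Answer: $- \frac{1365}{96906548} \approx -1.4086 \cdot 10^{-5}$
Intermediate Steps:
$m{\left(o,T \right)} = -100 + T$
$s{\left(h \right)} = \left(-9 + h\right) \left(150 + h\right)$ ($s{\left(h \right)} = \left(150 + h\right) \left(-9 + h\right) = \left(-9 + h\right) \left(150 + h\right)$)
$\frac{1}{-71005 + \frac{-15131 + m{\left(-171,-46 \right)}}{s{\left(-70 \right)} + 4955}} = \frac{1}{-71005 + \frac{-15131 - 146}{\left(-1350 + \left(-70\right)^{2} + 141 \left(-70\right)\right) + 4955}} = \frac{1}{-71005 + \frac{-15131 - 146}{\left(-1350 + 4900 - 9870\right) + 4955}} = \frac{1}{-71005 - \frac{15277}{-6320 + 4955}} = \frac{1}{-71005 - \frac{15277}{-1365}} = \frac{1}{-71005 - - \frac{15277}{1365}} = \frac{1}{-71005 + \frac{15277}{1365}} = \frac{1}{- \frac{96906548}{1365}} = - \frac{1365}{96906548}$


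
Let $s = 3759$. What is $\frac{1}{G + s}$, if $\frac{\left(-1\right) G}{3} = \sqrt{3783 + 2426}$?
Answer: $\frac{179}{670200} + \frac{\sqrt{6209}}{4691400} \approx 0.00028388$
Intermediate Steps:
$G = - 3 \sqrt{6209}$ ($G = - 3 \sqrt{3783 + 2426} = - 3 \sqrt{6209} \approx -236.39$)
$\frac{1}{G + s} = \frac{1}{- 3 \sqrt{6209} + 3759} = \frac{1}{3759 - 3 \sqrt{6209}}$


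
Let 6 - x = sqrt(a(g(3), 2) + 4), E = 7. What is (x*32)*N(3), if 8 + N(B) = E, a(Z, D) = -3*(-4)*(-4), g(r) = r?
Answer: -192 + 64*I*sqrt(11) ≈ -192.0 + 212.26*I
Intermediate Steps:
a(Z, D) = -48 (a(Z, D) = 12*(-4) = -48)
N(B) = -1 (N(B) = -8 + 7 = -1)
x = 6 - 2*I*sqrt(11) (x = 6 - sqrt(-48 + 4) = 6 - sqrt(-44) = 6 - 2*I*sqrt(11) ≈ 6.0 - 6.6332*I)
(x*32)*N(3) = ((6 - 2*I*sqrt(11))*32)*(-1) = (192 - 64*I*sqrt(11))*(-1) = -192 + 64*I*sqrt(11)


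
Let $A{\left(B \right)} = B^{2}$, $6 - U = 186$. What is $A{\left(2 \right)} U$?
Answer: $-720$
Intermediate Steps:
$U = -180$ ($U = 6 - 186 = -180$)
$A{\left(2 \right)} U = 2^{2} \left(-180\right) = 4 \left(-180\right) = -720$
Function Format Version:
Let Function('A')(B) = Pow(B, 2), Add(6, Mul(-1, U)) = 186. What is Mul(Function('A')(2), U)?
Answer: -720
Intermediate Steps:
U = -180 (U = Add(6, Mul(-1, 186)) = Add(6, -186) = -180)
Mul(Function('A')(2), U) = Mul(Pow(2, 2), -180) = Mul(4, -180) = -720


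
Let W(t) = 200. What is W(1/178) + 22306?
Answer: 22506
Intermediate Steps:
W(1/178) + 22306 = 200 + 22306 = 22506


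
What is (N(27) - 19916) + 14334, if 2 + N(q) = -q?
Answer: -5611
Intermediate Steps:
N(q) = -2 - q
(N(27) - 19916) + 14334 = ((-2 - 1*27) - 19916) + 14334 = ((-2 - 27) - 19916) + 14334 = (-29 - 19916) + 14334 = -19945 + 14334 = -5611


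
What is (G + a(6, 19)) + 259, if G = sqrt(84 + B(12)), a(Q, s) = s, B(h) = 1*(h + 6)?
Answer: 278 + sqrt(102) ≈ 288.10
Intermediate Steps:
B(h) = 6 + h (B(h) = 1*(6 + h) = 6 + h)
G = sqrt(102) (G = sqrt(84 + (6 + 12)) = sqrt(84 + 18) = sqrt(102) ≈ 10.100)
(G + a(6, 19)) + 259 = (sqrt(102) + 19) + 259 = (19 + sqrt(102)) + 259 = 278 + sqrt(102)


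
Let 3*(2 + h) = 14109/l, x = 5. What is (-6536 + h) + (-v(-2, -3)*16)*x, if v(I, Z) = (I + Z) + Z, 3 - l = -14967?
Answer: -88288357/14970 ≈ -5897.7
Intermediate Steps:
l = 14970 (l = 3 - 1*(-14967) = 3 + 14967 = 14970)
v(I, Z) = I + 2*Z
h = -25237/14970 (h = -2 + (14109/14970)/3 = -2 + (14109*(1/14970))/3 = -2 + (1/3)*(4703/4990) = -2 + 4703/14970 = -25237/14970 ≈ -1.6858)
(-6536 + h) + (-v(-2, -3)*16)*x = (-6536 - 25237/14970) + (-(-2 + 2*(-3))*16)*5 = -97869157/14970 + (-(-2 - 6)*16)*5 = -97869157/14970 + (-1*(-8)*16)*5 = -97869157/14970 + (8*16)*5 = -97869157/14970 + 128*5 = -97869157/14970 + 640 = -88288357/14970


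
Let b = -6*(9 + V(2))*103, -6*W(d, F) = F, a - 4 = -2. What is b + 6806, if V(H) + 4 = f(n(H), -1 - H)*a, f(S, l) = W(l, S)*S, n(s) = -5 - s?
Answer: 13810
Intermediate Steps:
a = 2 (a = 4 - 2 = 2)
W(d, F) = -F/6
f(S, l) = -S**2/6 (f(S, l) = (-S/6)*S = -S**2/6)
V(H) = -4 - (-5 - H)**2/3 (V(H) = -4 - (-5 - H)**2/6*2 = -4 - (-5 - H)**2/3)
b = 7004 (b = -6*(9 + (-4 - (5 + 2)**2/3))*103 = -6*(9 + (-4 - 1/3*7**2))*103 = -6*(9 + (-4 - 1/3*49))*103 = -6*(9 + (-4 - 49/3))*103 = -6*(9 - 61/3)*103 = -6*(-34/3)*103 = 68*103 = 7004)
b + 6806 = 7004 + 6806 = 13810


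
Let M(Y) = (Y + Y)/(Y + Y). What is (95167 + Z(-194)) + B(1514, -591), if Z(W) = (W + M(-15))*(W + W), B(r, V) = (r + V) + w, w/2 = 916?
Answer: 172806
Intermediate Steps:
w = 1832 (w = 2*916 = 1832)
M(Y) = 1 (M(Y) = (2*Y)/((2*Y)) = (2*Y)*(1/(2*Y)) = 1)
B(r, V) = 1832 + V + r (B(r, V) = (r + V) + 1832 = (V + r) + 1832 = 1832 + V + r)
Z(W) = 2*W*(1 + W) (Z(W) = (W + 1)*(W + W) = (1 + W)*(2*W) = 2*W*(1 + W))
(95167 + Z(-194)) + B(1514, -591) = (95167 + 2*(-194)*(1 - 194)) + (1832 - 591 + 1514) = (95167 + 2*(-194)*(-193)) + 2755 = (95167 + 74884) + 2755 = 170051 + 2755 = 172806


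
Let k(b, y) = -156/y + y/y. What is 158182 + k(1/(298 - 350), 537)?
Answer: 28314705/179 ≈ 1.5818e+5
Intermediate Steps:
k(b, y) = 1 - 156/y (k(b, y) = -156/y + 1 = 1 - 156/y)
158182 + k(1/(298 - 350), 537) = 158182 + (-156 + 537)/537 = 158182 + (1/537)*381 = 158182 + 127/179 = 28314705/179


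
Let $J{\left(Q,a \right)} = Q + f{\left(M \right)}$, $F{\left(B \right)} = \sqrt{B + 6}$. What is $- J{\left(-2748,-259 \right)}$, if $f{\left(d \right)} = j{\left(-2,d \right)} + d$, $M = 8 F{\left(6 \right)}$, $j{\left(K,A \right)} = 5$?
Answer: $2743 - 16 \sqrt{3} \approx 2715.3$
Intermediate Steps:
$F{\left(B \right)} = \sqrt{6 + B}$
$M = 16 \sqrt{3}$ ($M = 8 \sqrt{6 + 6} = 8 \sqrt{12} = 8 \cdot 2 \sqrt{3} = 16 \sqrt{3} \approx 27.713$)
$f{\left(d \right)} = 5 + d$
$J{\left(Q,a \right)} = 5 + Q + 16 \sqrt{3}$ ($J{\left(Q,a \right)} = Q + \left(5 + 16 \sqrt{3}\right) = 5 + Q + 16 \sqrt{3}$)
$- J{\left(-2748,-259 \right)} = - (5 - 2748 + 16 \sqrt{3}) = - (-2743 + 16 \sqrt{3}) = 2743 - 16 \sqrt{3}$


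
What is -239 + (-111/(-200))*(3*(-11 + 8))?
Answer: -48799/200 ≈ -244.00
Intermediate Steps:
-239 + (-111/(-200))*(3*(-11 + 8)) = -239 + (-111*(-1/200))*(3*(-3)) = -239 + (111/200)*(-9) = -239 - 999/200 = -48799/200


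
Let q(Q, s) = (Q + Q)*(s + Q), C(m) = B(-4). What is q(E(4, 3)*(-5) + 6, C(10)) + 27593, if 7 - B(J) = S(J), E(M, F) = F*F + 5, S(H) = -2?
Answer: 34633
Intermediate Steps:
E(M, F) = 5 + F**2 (E(M, F) = F**2 + 5 = 5 + F**2)
B(J) = 9 (B(J) = 7 - 1*(-2) = 7 + 2 = 9)
C(m) = 9
q(Q, s) = 2*Q*(Q + s) (q(Q, s) = (2*Q)*(Q + s) = 2*Q*(Q + s))
q(E(4, 3)*(-5) + 6, C(10)) + 27593 = 2*((5 + 3**2)*(-5) + 6)*(((5 + 3**2)*(-5) + 6) + 9) + 27593 = 2*((5 + 9)*(-5) + 6)*(((5 + 9)*(-5) + 6) + 9) + 27593 = 2*(14*(-5) + 6)*((14*(-5) + 6) + 9) + 27593 = 2*(-70 + 6)*((-70 + 6) + 9) + 27593 = 2*(-64)*(-64 + 9) + 27593 = 2*(-64)*(-55) + 27593 = 7040 + 27593 = 34633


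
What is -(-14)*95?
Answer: 1330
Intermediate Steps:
-(-14)*95 = -2*(-7)*95 = 14*95 = 1330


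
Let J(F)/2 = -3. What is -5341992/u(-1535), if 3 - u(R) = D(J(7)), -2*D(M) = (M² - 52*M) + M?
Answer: -890332/29 ≈ -30701.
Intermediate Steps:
J(F) = -6 (J(F) = 2*(-3) = -6)
D(M) = -M²/2 + 51*M/2 (D(M) = -((M² - 52*M) + M)/2 = -(M² - 51*M)/2 = -M²/2 + 51*M/2)
u(R) = 174 (u(R) = 3 - (-6)*(51 - 1*(-6))/2 = 3 - (-6)*(51 + 6)/2 = 3 - (-6)*57/2 = 3 - 1*(-171) = 3 + 171 = 174)
-5341992/u(-1535) = -5341992/174 = -5341992*1/174 = -890332/29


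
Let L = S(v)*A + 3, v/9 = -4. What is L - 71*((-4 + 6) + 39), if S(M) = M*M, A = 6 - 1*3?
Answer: 980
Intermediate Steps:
A = 3 (A = 6 - 3 = 3)
v = -36 (v = 9*(-4) = -36)
S(M) = M**2
L = 3891 (L = (-36)**2*3 + 3 = 1296*3 + 3 = 3888 + 3 = 3891)
L - 71*((-4 + 6) + 39) = 3891 - 71*((-4 + 6) + 39) = 3891 - 71*(2 + 39) = 3891 - 71*41 = 3891 - 2911 = 980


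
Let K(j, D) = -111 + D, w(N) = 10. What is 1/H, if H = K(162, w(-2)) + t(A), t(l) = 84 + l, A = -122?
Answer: -1/139 ≈ -0.0071942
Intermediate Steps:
H = -139 (H = (-111 + 10) + (84 - 122) = -101 - 38 = -139)
1/H = 1/(-139) = -1/139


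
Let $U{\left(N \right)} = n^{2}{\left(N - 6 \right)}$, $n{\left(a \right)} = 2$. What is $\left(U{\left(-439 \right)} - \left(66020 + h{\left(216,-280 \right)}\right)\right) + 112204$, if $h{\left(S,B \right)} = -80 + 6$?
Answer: $46262$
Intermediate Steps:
$h{\left(S,B \right)} = -74$
$U{\left(N \right)} = 4$ ($U{\left(N \right)} = 2^{2} = 4$)
$\left(U{\left(-439 \right)} - \left(66020 + h{\left(216,-280 \right)}\right)\right) + 112204 = \left(4 - 65946\right) + 112204 = -65942 + 112204 = 46262$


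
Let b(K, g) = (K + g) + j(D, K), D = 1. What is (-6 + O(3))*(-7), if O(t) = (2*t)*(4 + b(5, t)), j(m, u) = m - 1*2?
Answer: -420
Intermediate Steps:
j(m, u) = -2 + m (j(m, u) = m - 2 = -2 + m)
b(K, g) = -1 + K + g (b(K, g) = (K + g) + (-2 + 1) = (K + g) - 1 = -1 + K + g)
O(t) = 2*t*(8 + t) (O(t) = (2*t)*(4 + (-1 + 5 + t)) = (2*t)*(4 + (4 + t)) = (2*t)*(8 + t) = 2*t*(8 + t))
(-6 + O(3))*(-7) = (-6 + 2*3*(8 + 3))*(-7) = (-6 + 2*3*11)*(-7) = (-6 + 66)*(-7) = 60*(-7) = -420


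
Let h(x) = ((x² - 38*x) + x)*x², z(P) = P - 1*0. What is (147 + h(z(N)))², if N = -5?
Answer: 29127609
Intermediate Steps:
z(P) = P (z(P) = P + 0 = P)
h(x) = x²*(x² - 37*x) (h(x) = (x² - 37*x)*x² = x²*(x² - 37*x))
(147 + h(z(N)))² = (147 + (-5)³*(-37 - 5))² = (147 - 125*(-42))² = (147 + 5250)² = 5397² = 29127609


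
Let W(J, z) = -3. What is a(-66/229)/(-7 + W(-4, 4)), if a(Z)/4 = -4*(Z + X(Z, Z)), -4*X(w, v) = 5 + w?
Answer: -2686/1145 ≈ -2.3459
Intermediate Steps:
X(w, v) = -5/4 - w/4 (X(w, v) = -(5 + w)/4 = -5/4 - w/4)
a(Z) = 20 - 12*Z (a(Z) = 4*(-4*(Z + (-5/4 - Z/4))) = 4*(-4*(-5/4 + 3*Z/4)) = 4*(5 - 3*Z) = 20 - 12*Z)
a(-66/229)/(-7 + W(-4, 4)) = (20 - (-792)/229)/(-7 - 3) = (20 - (-792)/229)/(-10) = (20 - 12*(-66/229))*(-1/10) = (20 + 792/229)*(-1/10) = (5372/229)*(-1/10) = -2686/1145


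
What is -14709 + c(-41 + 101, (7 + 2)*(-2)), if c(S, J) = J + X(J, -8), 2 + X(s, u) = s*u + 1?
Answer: -14584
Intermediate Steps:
X(s, u) = -1 + s*u (X(s, u) = -2 + (s*u + 1) = -2 + (1 + s*u) = -1 + s*u)
c(S, J) = -1 - 7*J (c(S, J) = J + (-1 + J*(-8)) = J + (-1 - 8*J) = -1 - 7*J)
-14709 + c(-41 + 101, (7 + 2)*(-2)) = -14709 + (-1 - 7*(7 + 2)*(-2)) = -14709 + (-1 - 63*(-2)) = -14709 + (-1 - 7*(-18)) = -14709 + (-1 + 126) = -14709 + 125 = -14584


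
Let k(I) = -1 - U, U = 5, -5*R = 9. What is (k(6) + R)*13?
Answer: -507/5 ≈ -101.40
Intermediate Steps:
R = -9/5 (R = -1/5*9 = -9/5 ≈ -1.8000)
k(I) = -6 (k(I) = -1 - 1*5 = -1 - 5 = -6)
(k(6) + R)*13 = (-6 - 9/5)*13 = -39/5*13 = -507/5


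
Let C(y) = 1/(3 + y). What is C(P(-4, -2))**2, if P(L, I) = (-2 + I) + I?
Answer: 1/9 ≈ 0.11111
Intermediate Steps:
P(L, I) = -2 + 2*I
C(P(-4, -2))**2 = (1/(3 + (-2 + 2*(-2))))**2 = (1/(3 + (-2 - 4)))**2 = (1/(3 - 6))**2 = (1/(-3))**2 = (-1/3)**2 = 1/9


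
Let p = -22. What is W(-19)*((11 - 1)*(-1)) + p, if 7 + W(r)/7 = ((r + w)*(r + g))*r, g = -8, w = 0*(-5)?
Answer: 682758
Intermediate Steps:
w = 0
W(r) = -49 + 7*r²*(-8 + r) (W(r) = -49 + 7*(((r + 0)*(r - 8))*r) = -49 + 7*((r*(-8 + r))*r) = -49 + 7*(r²*(-8 + r)) = -49 + 7*r²*(-8 + r))
W(-19)*((11 - 1)*(-1)) + p = (-49 - 56*(-19)² + 7*(-19)³)*((11 - 1)*(-1)) - 22 = (-49 - 56*361 + 7*(-6859))*(10*(-1)) - 22 = (-49 - 20216 - 48013)*(-10) - 22 = -68278*(-10) - 22 = 682780 - 22 = 682758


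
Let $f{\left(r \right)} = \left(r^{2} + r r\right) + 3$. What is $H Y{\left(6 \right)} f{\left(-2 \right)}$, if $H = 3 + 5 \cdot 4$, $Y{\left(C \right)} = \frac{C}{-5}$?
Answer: $- \frac{1518}{5} \approx -303.6$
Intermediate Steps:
$Y{\left(C \right)} = - \frac{C}{5}$ ($Y{\left(C \right)} = C \left(- \frac{1}{5}\right) = - \frac{C}{5}$)
$f{\left(r \right)} = 3 + 2 r^{2}$ ($f{\left(r \right)} = \left(r^{2} + r^{2}\right) + 3 = 2 r^{2} + 3 = 3 + 2 r^{2}$)
$H = 23$ ($H = 3 + 20 = 23$)
$H Y{\left(6 \right)} f{\left(-2 \right)} = 23 \left(\left(- \frac{1}{5}\right) 6\right) \left(3 + 2 \left(-2\right)^{2}\right) = 23 \left(- \frac{6}{5}\right) \left(3 + 2 \cdot 4\right) = - \frac{138 \left(3 + 8\right)}{5} = \left(- \frac{138}{5}\right) 11 = - \frac{1518}{5}$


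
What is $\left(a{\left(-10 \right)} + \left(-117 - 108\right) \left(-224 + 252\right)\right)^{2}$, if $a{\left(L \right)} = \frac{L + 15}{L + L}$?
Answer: $\frac{635090401}{16} \approx 3.9693 \cdot 10^{7}$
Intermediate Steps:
$a{\left(L \right)} = \frac{15 + L}{2 L}$
$\left(a{\left(-10 \right)} + \left(-117 - 108\right) \left(-224 + 252\right)\right)^{2} = \left(\frac{15 - 10}{2 \left(-10\right)} + \left(-117 - 108\right) \left(-224 + 252\right)\right)^{2} = \left(\frac{1}{2} \left(- \frac{1}{10}\right) 5 - 6300\right)^{2} = \left(- \frac{1}{4} - 6300\right)^{2} = \left(- \frac{25201}{4}\right)^{2} = \frac{635090401}{16}$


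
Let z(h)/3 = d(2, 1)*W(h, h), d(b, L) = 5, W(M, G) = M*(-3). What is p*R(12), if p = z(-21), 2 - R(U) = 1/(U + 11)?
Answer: 42525/23 ≈ 1848.9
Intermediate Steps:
W(M, G) = -3*M
R(U) = 2 - 1/(11 + U) (R(U) = 2 - 1/(U + 11) = 2 - 1/(11 + U))
z(h) = -45*h (z(h) = 3*(5*(-3*h)) = 3*(-15*h) = -45*h)
p = 945 (p = -45*(-21) = 945)
p*R(12) = 945*((21 + 2*12)/(11 + 12)) = 945*((21 + 24)/23) = 945*((1/23)*45) = 945*(45/23) = 42525/23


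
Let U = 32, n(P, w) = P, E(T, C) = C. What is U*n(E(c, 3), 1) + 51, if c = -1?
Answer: 147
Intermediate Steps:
U*n(E(c, 3), 1) + 51 = 32*3 + 51 = 96 + 51 = 147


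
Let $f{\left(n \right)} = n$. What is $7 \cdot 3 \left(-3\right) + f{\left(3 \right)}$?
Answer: $-60$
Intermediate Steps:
$7 \cdot 3 \left(-3\right) + f{\left(3 \right)} = 7 \cdot 3 \left(-3\right) + 3 = 7 \left(-9\right) + 3 = -63 + 3 = -60$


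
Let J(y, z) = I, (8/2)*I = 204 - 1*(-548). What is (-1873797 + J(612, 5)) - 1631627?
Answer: -3505236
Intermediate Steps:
I = 188 (I = (204 - 1*(-548))/4 = (204 + 548)/4 = (¼)*752 = 188)
J(y, z) = 188
(-1873797 + J(612, 5)) - 1631627 = (-1873797 + 188) - 1631627 = -1873609 - 1631627 = -3505236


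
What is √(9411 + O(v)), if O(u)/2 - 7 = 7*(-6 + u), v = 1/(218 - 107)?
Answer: √115092015/111 ≈ 96.650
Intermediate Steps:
v = 1/111 ≈ 0.0090090
O(u) = -70 + 14*u (O(u) = 14 + 2*(7*(-6 + u)) = 14 + 2*(-42 + 7*u) = 14 + (-84 + 14*u) = -70 + 14*u)
√(9411 + O(v)) = √(9411 + (-70 + 14*(1/111))) = √(9411 + (-70 + 14/111)) = √(9411 - 7756/111) = √(1036865/111) = √115092015/111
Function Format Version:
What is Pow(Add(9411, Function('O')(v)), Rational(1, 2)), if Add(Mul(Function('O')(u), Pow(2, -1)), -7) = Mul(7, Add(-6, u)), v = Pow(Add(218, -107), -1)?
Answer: Mul(Rational(1, 111), Pow(115092015, Rational(1, 2))) ≈ 96.650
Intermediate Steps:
v = Rational(1, 111) (v = Pow(111, -1) = Rational(1, 111) ≈ 0.0090090)
Function('O')(u) = Add(-70, Mul(14, u)) (Function('O')(u) = Add(14, Mul(2, Mul(7, Add(-6, u)))) = Add(14, Mul(2, Add(-42, Mul(7, u)))) = Add(14, Add(-84, Mul(14, u))) = Add(-70, Mul(14, u)))
Pow(Add(9411, Function('O')(v)), Rational(1, 2)) = Pow(Add(9411, Add(-70, Mul(14, Rational(1, 111)))), Rational(1, 2)) = Pow(Add(9411, Add(-70, Rational(14, 111))), Rational(1, 2)) = Pow(Add(9411, Rational(-7756, 111)), Rational(1, 2)) = Pow(Rational(1036865, 111), Rational(1, 2)) = Mul(Rational(1, 111), Pow(115092015, Rational(1, 2)))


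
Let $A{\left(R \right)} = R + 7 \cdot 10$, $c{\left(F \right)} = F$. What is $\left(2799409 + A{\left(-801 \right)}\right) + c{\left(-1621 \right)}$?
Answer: $2797057$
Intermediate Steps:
$A{\left(R \right)} = 70 + R$ ($A{\left(R \right)} = R + 70 = 70 + R$)
$\left(2799409 + A{\left(-801 \right)}\right) + c{\left(-1621 \right)} = \left(2799409 + \left(70 - 801\right)\right) - 1621 = \left(2799409 - 731\right) - 1621 = 2798678 - 1621 = 2797057$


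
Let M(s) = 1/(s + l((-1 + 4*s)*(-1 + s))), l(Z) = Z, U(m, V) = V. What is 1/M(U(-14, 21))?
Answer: 1681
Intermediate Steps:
M(s) = 1/(s + (-1 + s)*(-1 + 4*s)) (M(s) = 1/(s + (-1 + 4*s)*(-1 + s)) = 1/(s + (-1 + s)*(-1 + 4*s)))
1/M(U(-14, 21)) = 1/(1/(1 - 4*21 + 4*21²)) = 1/(1/(1 - 84 + 4*441)) = 1/(1/(1 - 84 + 1764)) = 1/(1/1681) = 1681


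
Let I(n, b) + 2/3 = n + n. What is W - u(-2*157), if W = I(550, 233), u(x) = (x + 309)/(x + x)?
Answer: 2071129/1884 ≈ 1099.3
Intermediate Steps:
I(n, b) = -⅔ + 2*n (I(n, b) = -⅔ + (n + n) = -⅔ + 2*n)
u(x) = (309 + x)/(2*x) (u(x) = (309 + x)/((2*x)) = (309 + x)*(1/(2*x)) = (309 + x)/(2*x))
W = 3298/3 (W = -⅔ + 2*550 = -⅔ + 1100 = 3298/3 ≈ 1099.3)
W - u(-2*157) = 3298/3 - (309 - 2*157)/(2*((-2*157))) = 3298/3 - (309 - 314)/(2*(-314)) = 3298/3 - (-1)*(-5)/(2*314) = 3298/3 - 1*5/628 = 3298/3 - 5/628 = 2071129/1884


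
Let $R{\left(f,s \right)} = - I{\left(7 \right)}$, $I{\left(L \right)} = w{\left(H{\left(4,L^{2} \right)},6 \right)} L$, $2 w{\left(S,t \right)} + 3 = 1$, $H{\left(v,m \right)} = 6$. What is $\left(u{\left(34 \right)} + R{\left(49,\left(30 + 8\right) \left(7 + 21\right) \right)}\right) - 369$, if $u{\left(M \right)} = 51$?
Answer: $-311$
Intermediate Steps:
$w{\left(S,t \right)} = -1$ ($w{\left(S,t \right)} = - \frac{3}{2} + \frac{1}{2} \cdot 1 = - \frac{3}{2} + \frac{1}{2} = -1$)
$I{\left(L \right)} = - L$
$R{\left(f,s \right)} = 7$ ($R{\left(f,s \right)} = - \left(-1\right) 7 = \left(-1\right) \left(-7\right) = 7$)
$\left(u{\left(34 \right)} + R{\left(49,\left(30 + 8\right) \left(7 + 21\right) \right)}\right) - 369 = \left(51 + 7\right) - 369 = 58 - 369 = -311$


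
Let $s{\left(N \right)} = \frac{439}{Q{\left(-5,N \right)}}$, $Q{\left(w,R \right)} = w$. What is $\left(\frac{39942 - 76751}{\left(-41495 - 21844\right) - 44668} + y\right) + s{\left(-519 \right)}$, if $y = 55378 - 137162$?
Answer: $- \frac{44213453468}{540035} \approx -81872.0$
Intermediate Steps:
$y = -81784$ ($y = 55378 - 137162 = -81784$)
$s{\left(N \right)} = - \frac{439}{5}$ ($s{\left(N \right)} = \frac{439}{-5} = 439 \left(- \frac{1}{5}\right) = - \frac{439}{5}$)
$\left(\frac{39942 - 76751}{\left(-41495 - 21844\right) - 44668} + y\right) + s{\left(-519 \right)} = \left(\frac{39942 - 76751}{\left(-41495 - 21844\right) - 44668} - 81784\right) - \frac{439}{5} = \left(- \frac{36809}{\left(-41495 - 21844\right) - 44668} - 81784\right) - \frac{439}{5} = \left(- \frac{36809}{-63339 - 44668} - 81784\right) - \frac{439}{5} = \left(- \frac{36809}{-108007} - 81784\right) - \frac{439}{5} = \left(\left(-36809\right) \left(- \frac{1}{108007}\right) - 81784\right) - \frac{439}{5} = \left(\frac{36809}{108007} - 81784\right) - \frac{439}{5} = - \frac{8833207679}{108007} - \frac{439}{5} = - \frac{44213453468}{540035}$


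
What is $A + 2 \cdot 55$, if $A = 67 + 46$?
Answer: $223$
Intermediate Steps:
$A = 113$
$A + 2 \cdot 55 = 113 + 2 \cdot 55 = 113 + 110 = 223$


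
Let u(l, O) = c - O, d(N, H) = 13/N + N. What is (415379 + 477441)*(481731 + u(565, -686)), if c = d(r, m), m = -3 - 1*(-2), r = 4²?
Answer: 1722906225905/4 ≈ 4.3073e+11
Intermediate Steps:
r = 16
m = -1 (m = -3 + 2 = -1)
d(N, H) = N + 13/N
c = 269/16 (c = 16 + 13/16 = 269/16 ≈ 16.813)
u(l, O) = 269/16 - O
(415379 + 477441)*(481731 + u(565, -686)) = (415379 + 477441)*(481731 + (269/16 - 1*(-686))) = 892820*(481731 + (269/16 + 686)) = 892820*(481731 + 11245/16) = 892820*(7718941/16) = 1722906225905/4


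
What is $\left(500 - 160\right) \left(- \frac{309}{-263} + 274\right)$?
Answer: $\frac{24606140}{263} \approx 93560.0$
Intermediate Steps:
$\left(500 - 160\right) \left(- \frac{309}{-263} + 274\right) = 340 \left(\left(-309\right) \left(- \frac{1}{263}\right) + 274\right) = 340 \left(\frac{309}{263} + 274\right) = 340 \cdot \frac{72371}{263} = \frac{24606140}{263}$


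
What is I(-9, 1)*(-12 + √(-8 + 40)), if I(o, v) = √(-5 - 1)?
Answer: 4*I*√6*(-3 + √2) ≈ -15.537*I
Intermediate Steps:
I(o, v) = I*√6 (I(o, v) = √(-6) = I*√6)
I(-9, 1)*(-12 + √(-8 + 40)) = (I*√6)*(-12 + √(-8 + 40)) = (I*√6)*(-12 + √32) = (I*√6)*(-12 + 4*√2) = I*√6*(-12 + 4*√2)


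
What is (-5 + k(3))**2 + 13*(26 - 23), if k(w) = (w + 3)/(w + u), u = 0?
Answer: 48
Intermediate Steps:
k(w) = (3 + w)/w (k(w) = (w + 3)/(w + 0) = (3 + w)/w)
(-5 + k(3))**2 + 13*(26 - 23) = (-5 + (3 + 3)/3)**2 + 13*(26 - 23) = (-5 + (1/3)*6)**2 + 13*3 = (-5 + 2)**2 + 39 = (-3)**2 + 39 = 9 + 39 = 48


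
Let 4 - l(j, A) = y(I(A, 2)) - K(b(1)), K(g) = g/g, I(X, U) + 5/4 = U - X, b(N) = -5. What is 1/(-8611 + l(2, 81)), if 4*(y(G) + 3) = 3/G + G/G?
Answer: -428/3682187 ≈ -0.00011624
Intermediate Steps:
I(X, U) = -5/4 + U - X (I(X, U) = -5/4 + (U - X) = -5/4 + U - X)
K(g) = 1
y(G) = -11/4 + 3/(4*G) (y(G) = -3 + (3/G + G/G)/4 = -3 + (3/G + 1)/4 = -3 + (1 + 3/G)/4 = -3 + (¼ + 3/(4*G)) = -11/4 + 3/(4*G))
l(j, A) = 5 - (-21/4 + 11*A)/(4*(¾ - A)) (l(j, A) = 4 - ((3 - 11*(-5/4 + 2 - A))/(4*(-5/4 + 2 - A)) - 1*1) = 4 - ((3 - 11*(¾ - A))/(4*(¾ - A)) - 1) = 4 - ((3 + (-33/4 + 11*A))/(4*(¾ - A)) - 1) = 4 - ((-21/4 + 11*A)/(4*(¾ - A)) - 1) = 4 - (-1 + (-21/4 + 11*A)/(4*(¾ - A))) = 4 + (1 - (-21/4 + 11*A)/(4*(¾ - A))) = 5 - (-21/4 + 11*A)/(4*(¾ - A)))
1/(-8611 + l(2, 81)) = 1/(-8611 + (-81 + 124*81)/(4*(-3 + 4*81))) = 1/(-8611 + (-81 + 10044)/(4*(-3 + 324))) = 1/(-8611 + (¼)*9963/321) = 1/(-8611 + (¼)*(1/321)*9963) = 1/(-8611 + 3321/428) = 1/(-3682187/428) = -428/3682187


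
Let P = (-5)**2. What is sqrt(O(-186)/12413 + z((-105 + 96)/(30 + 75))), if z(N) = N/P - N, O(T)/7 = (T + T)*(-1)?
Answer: 2*sqrt(344548447845)/2172275 ≈ 0.54043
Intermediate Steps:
P = 25
O(T) = -14*T (O(T) = 7*((T + T)*(-1)) = 7*((2*T)*(-1)) = 7*(-2*T) = -14*T)
z(N) = -24*N/25 (z(N) = N/25 - N = -24*N/25)
sqrt(O(-186)/12413 + z((-105 + 96)/(30 + 75))) = sqrt(-14*(-186)/12413 - 24*(-105 + 96)/(25*(30 + 75))) = sqrt(2604*(1/12413) - (-216)/(25*105)) = sqrt(2604/12413 - (-216)/(25*105)) = sqrt(2604/12413 - 24/25*(-3/35)) = sqrt(2604/12413 + 72/875) = sqrt(3172236/10861375) = 2*sqrt(344548447845)/2172275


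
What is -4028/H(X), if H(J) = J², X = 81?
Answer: -4028/6561 ≈ -0.61393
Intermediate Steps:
-4028/H(X) = -4028/(81²) = -4028/6561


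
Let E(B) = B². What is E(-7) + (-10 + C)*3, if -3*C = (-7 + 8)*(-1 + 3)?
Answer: 17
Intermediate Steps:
C = -⅔ (C = -(-7 + 8)*(-1 + 3)/3 = -2/3 = -⅓*2 = -⅔ ≈ -0.66667)
E(-7) + (-10 + C)*3 = (-7)² + (-10 - ⅔)*3 = 49 - 32/3*3 = 49 - 32 = 17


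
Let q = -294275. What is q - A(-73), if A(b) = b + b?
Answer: -294129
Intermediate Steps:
A(b) = 2*b
q - A(-73) = -294275 - 2*(-73) = -294275 - 1*(-146) = -294275 + 146 = -294129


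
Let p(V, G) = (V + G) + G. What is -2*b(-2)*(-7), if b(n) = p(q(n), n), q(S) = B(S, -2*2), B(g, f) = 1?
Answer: -42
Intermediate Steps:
q(S) = 1
p(V, G) = V + 2*G (p(V, G) = (G + V) + G = V + 2*G)
b(n) = 1 + 2*n
-2*b(-2)*(-7) = -2*(1 + 2*(-2))*(-7) = -2*(1 - 4)*(-7) = -2*(-3)*(-7) = 6*(-7) = -42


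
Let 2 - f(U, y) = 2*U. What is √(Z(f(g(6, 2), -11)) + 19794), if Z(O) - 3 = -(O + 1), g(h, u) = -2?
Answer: √19790 ≈ 140.68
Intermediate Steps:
f(U, y) = 2 - 2*U
Z(O) = 2 - O (Z(O) = 3 - (O + 1) = 3 - (1 + O) = 3 + (-1 - O) = 2 - O)
√(Z(f(g(6, 2), -11)) + 19794) = √((2 - (2 - 2*(-2))) + 19794) = √((2 - (2 + 4)) + 19794) = √((2 - 1*6) + 19794) = √((2 - 6) + 19794) = √(-4 + 19794) = √19790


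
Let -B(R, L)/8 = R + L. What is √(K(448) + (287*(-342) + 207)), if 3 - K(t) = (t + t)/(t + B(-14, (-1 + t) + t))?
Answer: 2*I*√666630426/165 ≈ 312.96*I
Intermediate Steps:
B(R, L) = -8*L - 8*R (B(R, L) = -8*(R + L) = -8*(L + R) = -8*L - 8*R)
K(t) = 3 - 2*t/(120 - 15*t) (K(t) = 3 - (t + t)/(t + (-8*((-1 + t) + t) - 8*(-14))) = 3 - 2*t/(t + (-8*(-1 + 2*t) + 112)) = 3 - 2*t/(t + ((8 - 16*t) + 112)) = 3 - 2*t/(t + (120 - 16*t)) = 3 - 2*t/(120 - 15*t))
√(K(448) + (287*(-342) + 207)) = √((360 - 47*448)/(15*(8 - 1*448)) + (287*(-342) + 207)) = √((360 - 21056)/(15*(8 - 448)) + (-98154 + 207)) = √((1/15)*(-20696)/(-440) - 97947) = √((1/15)*(-1/440)*(-20696) - 97947) = √(2587/825 - 97947) = √(-80803688/825) = 2*I*√666630426/165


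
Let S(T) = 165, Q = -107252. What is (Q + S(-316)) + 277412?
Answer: 170325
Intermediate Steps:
(Q + S(-316)) + 277412 = (-107252 + 165) + 277412 = -107087 + 277412 = 170325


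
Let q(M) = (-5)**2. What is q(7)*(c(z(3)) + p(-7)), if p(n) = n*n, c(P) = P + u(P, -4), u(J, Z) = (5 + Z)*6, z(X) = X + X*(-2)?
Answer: 1300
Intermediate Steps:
q(M) = 25
z(X) = -X (z(X) = X - 2*X = -X)
u(J, Z) = 30 + 6*Z
c(P) = 6 + P (c(P) = P + (30 + 6*(-4)) = P + (30 - 24) = P + 6 = 6 + P)
p(n) = n**2
q(7)*(c(z(3)) + p(-7)) = 25*((6 - 1*3) + (-7)**2) = 25*((6 - 3) + 49) = 25*(3 + 49) = 25*52 = 1300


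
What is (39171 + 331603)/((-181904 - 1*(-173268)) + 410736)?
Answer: 185387/201050 ≈ 0.92209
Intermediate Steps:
(39171 + 331603)/((-181904 - 1*(-173268)) + 410736) = 370774/((-181904 + 173268) + 410736) = 370774/(-8636 + 410736) = 370774/402100 = 370774*(1/402100) = 185387/201050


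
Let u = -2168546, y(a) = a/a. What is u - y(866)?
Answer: -2168547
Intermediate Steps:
y(a) = 1
u - y(866) = -2168546 - 1*1 = -2168546 - 1 = -2168547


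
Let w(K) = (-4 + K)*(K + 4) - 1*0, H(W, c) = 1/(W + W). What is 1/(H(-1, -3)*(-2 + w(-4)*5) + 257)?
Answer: 1/258 ≈ 0.0038760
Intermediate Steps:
H(W, c) = 1/(2*W)
w(K) = (-4 + K)*(4 + K) (w(K) = (-4 + K)*(4 + K) + 0 = (-4 + K)*(4 + K))
1/(H(-1, -3)*(-2 + w(-4)*5) + 257) = 1/(((½)/(-1))*(-2 + (-16 + (-4)²)*5) + 257) = 1/(((½)*(-1))*(-2 + (-16 + 16)*5) + 257) = 1/(-(-2 + 0*5)/2 + 257) = 1/(-(-2 + 0)/2 + 257) = 1/(-½*(-2) + 257) = 1/(1 + 257) = 1/258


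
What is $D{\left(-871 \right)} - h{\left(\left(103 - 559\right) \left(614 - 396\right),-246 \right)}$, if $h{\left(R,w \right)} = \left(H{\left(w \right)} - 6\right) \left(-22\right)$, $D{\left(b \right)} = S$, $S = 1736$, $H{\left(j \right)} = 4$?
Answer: $1692$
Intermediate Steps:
$D{\left(b \right)} = 1736$
$h{\left(R,w \right)} = 44$ ($h{\left(R,w \right)} = \left(4 - 6\right) \left(-22\right) = \left(-2\right) \left(-22\right) = 44$)
$D{\left(-871 \right)} - h{\left(\left(103 - 559\right) \left(614 - 396\right),-246 \right)} = 1736 - 44 = 1692$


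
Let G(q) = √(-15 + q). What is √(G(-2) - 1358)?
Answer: √(-1358 + I*√17) ≈ 0.0559 + 36.851*I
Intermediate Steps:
√(G(-2) - 1358) = √(√(-15 - 2) - 1358) = √(√(-17) - 1358) = √(I*√17 - 1358) = √(-1358 + I*√17)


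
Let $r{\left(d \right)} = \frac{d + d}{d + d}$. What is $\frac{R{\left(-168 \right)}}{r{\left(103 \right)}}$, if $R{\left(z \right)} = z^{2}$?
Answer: $28224$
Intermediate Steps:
$r{\left(d \right)} = 1$ ($r{\left(d \right)} = \frac{2 d}{2 d} = 2 d \frac{1}{2 d} = 1$)
$\frac{R{\left(-168 \right)}}{r{\left(103 \right)}} = \frac{\left(-168\right)^{2}}{1} = 28224 \cdot 1 = 28224$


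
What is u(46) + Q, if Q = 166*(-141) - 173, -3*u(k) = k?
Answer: -70783/3 ≈ -23594.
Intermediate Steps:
u(k) = -k/3
Q = -23579 (Q = -23406 - 173 = -23579)
u(46) + Q = -1/3*46 - 23579 = -46/3 - 23579 = -70783/3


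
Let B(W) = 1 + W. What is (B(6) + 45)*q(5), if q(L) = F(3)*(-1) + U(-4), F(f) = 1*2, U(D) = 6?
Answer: 208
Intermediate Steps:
F(f) = 2
q(L) = 4 (q(L) = 2*(-1) + 6 = -2 + 6 = 4)
(B(6) + 45)*q(5) = ((1 + 6) + 45)*4 = (7 + 45)*4 = 52*4 = 208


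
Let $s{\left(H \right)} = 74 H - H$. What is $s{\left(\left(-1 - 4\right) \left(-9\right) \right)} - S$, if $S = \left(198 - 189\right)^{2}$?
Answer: $3204$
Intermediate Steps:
$S = 81$ ($S = 9^{2} = 81$)
$s{\left(H \right)} = 73 H$
$s{\left(\left(-1 - 4\right) \left(-9\right) \right)} - S = 73 \left(-1 - 4\right) \left(-9\right) - 81 = 73 \left(\left(-5\right) \left(-9\right)\right) - 81 = 73 \cdot 45 - 81 = 3285 - 81 = 3204$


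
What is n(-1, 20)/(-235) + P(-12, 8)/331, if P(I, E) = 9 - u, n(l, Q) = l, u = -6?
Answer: 3856/77785 ≈ 0.049573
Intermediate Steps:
P(I, E) = 15 (P(I, E) = 9 - 1*(-6) = 9 + 6 = 15)
n(-1, 20)/(-235) + P(-12, 8)/331 = -1/(-235) + 15/331 = -1*(-1/235) + 15*(1/331) = 1/235 + 15/331 = 3856/77785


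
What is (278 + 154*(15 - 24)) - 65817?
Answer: -66925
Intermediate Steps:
(278 + 154*(15 - 24)) - 65817 = (278 + 154*(-9)) - 65817 = (278 - 1386) - 65817 = -1108 - 65817 = -66925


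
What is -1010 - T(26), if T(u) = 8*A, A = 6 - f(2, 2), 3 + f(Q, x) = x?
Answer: -1066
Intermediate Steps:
f(Q, x) = -3 + x
A = 7 (A = 6 - (-3 + 2) = 6 - 1*(-1) = 6 + 1 = 7)
T(u) = 56 (T(u) = 8*7 = 56)
-1010 - T(26) = -1010 - 1*56 = -1010 - 56 = -1066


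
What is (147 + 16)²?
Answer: 26569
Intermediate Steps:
(147 + 16)² = 163² = 26569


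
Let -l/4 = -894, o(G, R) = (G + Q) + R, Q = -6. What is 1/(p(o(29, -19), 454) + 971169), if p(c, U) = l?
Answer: 1/974745 ≈ 1.0259e-6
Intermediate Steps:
o(G, R) = -6 + G + R (o(G, R) = (G - 6) + R = (-6 + G) + R = -6 + G + R)
l = 3576 (l = -4*(-894) = 3576)
p(c, U) = 3576
1/(p(o(29, -19), 454) + 971169) = 1/(3576 + 971169) = 1/974745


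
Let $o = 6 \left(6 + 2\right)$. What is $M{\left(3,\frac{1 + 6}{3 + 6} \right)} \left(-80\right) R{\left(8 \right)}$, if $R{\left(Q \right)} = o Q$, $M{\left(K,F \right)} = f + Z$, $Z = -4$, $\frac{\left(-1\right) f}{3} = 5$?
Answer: $583680$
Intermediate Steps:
$f = -15$ ($f = \left(-3\right) 5 = -15$)
$M{\left(K,F \right)} = -19$ ($M{\left(K,F \right)} = -15 - 4 = -19$)
$o = 48$ ($o = 6 \cdot 8 = 48$)
$R{\left(Q \right)} = 48 Q$
$M{\left(3,\frac{1 + 6}{3 + 6} \right)} \left(-80\right) R{\left(8 \right)} = \left(-19\right) \left(-80\right) 48 \cdot 8 = 1520 \cdot 384 = 583680$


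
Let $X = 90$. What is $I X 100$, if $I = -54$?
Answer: $-486000$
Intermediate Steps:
$I X 100 = \left(-54\right) 90 \cdot 100 = \left(-4860\right) 100 = -486000$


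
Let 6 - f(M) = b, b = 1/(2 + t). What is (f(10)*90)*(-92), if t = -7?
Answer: -51336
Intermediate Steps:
b = -⅕ (b = 1/(2 - 7) = 1/(-5) = -⅕ ≈ -0.20000)
f(M) = 31/5 (f(M) = 6 - 1*(-⅕) = 6 + ⅕ = 31/5)
(f(10)*90)*(-92) = ((31/5)*90)*(-92) = 558*(-92) = -51336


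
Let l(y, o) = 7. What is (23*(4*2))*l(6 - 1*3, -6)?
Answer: 1288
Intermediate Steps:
(23*(4*2))*l(6 - 1*3, -6) = (23*(4*2))*7 = (23*8)*7 = 184*7 = 1288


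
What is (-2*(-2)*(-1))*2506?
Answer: -10024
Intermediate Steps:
(-2*(-2)*(-1))*2506 = (4*(-1))*2506 = -4*2506 = -10024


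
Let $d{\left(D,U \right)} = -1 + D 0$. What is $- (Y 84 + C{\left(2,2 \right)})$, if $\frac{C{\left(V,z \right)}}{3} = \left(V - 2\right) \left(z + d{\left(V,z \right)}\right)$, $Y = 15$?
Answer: $-1260$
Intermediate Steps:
$d{\left(D,U \right)} = -1$ ($d{\left(D,U \right)} = -1 + 0 = -1$)
$C{\left(V,z \right)} = 3 \left(-1 + z\right) \left(-2 + V\right)$ ($C{\left(V,z \right)} = 3 \left(V - 2\right) \left(z - 1\right) = 3 \left(V - 2\right) \left(-1 + z\right) = 3 \left(-2 + V\right) \left(-1 + z\right) = 3 \left(-1 + z\right) \left(-2 + V\right)$)
$- (Y 84 + C{\left(2,2 \right)}) = - (15 \cdot 84 + \left(6 - 12 - 6 + 3 \cdot 2 \cdot 2\right)) = - (1260 + \left(6 - 12 - 6 + 12\right)) = - (1260 + 0) = \left(-1\right) 1260 = -1260$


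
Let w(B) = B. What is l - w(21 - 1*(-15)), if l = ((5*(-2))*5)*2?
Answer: -136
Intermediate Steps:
l = -100 (l = -10*5*2 = -50*2 = -100)
l - w(21 - 1*(-15)) = -100 - (21 - 1*(-15)) = -100 - (21 + 15) = -100 - 1*36 = -100 - 36 = -136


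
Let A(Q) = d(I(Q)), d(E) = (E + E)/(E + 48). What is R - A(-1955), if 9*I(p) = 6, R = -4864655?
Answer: -355119817/73 ≈ -4.8647e+6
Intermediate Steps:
I(p) = ⅔ (I(p) = (⅑)*6 = ⅔)
d(E) = 2*E/(48 + E) (d(E) = (2*E)/(48 + E) = 2*E/(48 + E))
A(Q) = 2/73 (A(Q) = 2*(⅔)/(48 + ⅔) = 2*(⅔)/(146/3) = 2*(⅔)*(3/146) = 2/73)
R - A(-1955) = -4864655 - 1*2/73 = -4864655 - 2/73 = -355119817/73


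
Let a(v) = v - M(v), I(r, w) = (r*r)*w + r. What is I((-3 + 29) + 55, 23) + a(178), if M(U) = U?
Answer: 150984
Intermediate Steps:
I(r, w) = r + w*r**2 (I(r, w) = r**2*w + r = w*r**2 + r = r + w*r**2)
a(v) = 0 (a(v) = v - v = 0)
I((-3 + 29) + 55, 23) + a(178) = ((-3 + 29) + 55)*(1 + ((-3 + 29) + 55)*23) + 0 = (26 + 55)*(1 + (26 + 55)*23) + 0 = 81*(1 + 81*23) + 0 = 81*(1 + 1863) + 0 = 81*1864 + 0 = 150984 + 0 = 150984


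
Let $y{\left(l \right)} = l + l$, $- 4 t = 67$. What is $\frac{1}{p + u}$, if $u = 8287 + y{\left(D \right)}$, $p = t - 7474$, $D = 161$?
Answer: $\frac{4}{4473} \approx 0.00089425$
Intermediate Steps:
$t = - \frac{67}{4}$ ($t = \left(- \frac{1}{4}\right) 67 = - \frac{67}{4} \approx -16.75$)
$p = - \frac{29963}{4}$ ($p = - \frac{67}{4} - 7474 = - \frac{29963}{4} \approx -7490.8$)
$y{\left(l \right)} = 2 l$
$u = 8609$ ($u = 8287 + 2 \cdot 161 = 8287 + 322 = 8609$)
$\frac{1}{p + u} = \frac{1}{- \frac{29963}{4} + 8609} = \frac{1}{\frac{4473}{4}} = \frac{4}{4473}$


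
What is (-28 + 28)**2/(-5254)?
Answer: 0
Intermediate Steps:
(-28 + 28)**2/(-5254) = 0**2*(-1/5254) = 0*(-1/5254) = 0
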